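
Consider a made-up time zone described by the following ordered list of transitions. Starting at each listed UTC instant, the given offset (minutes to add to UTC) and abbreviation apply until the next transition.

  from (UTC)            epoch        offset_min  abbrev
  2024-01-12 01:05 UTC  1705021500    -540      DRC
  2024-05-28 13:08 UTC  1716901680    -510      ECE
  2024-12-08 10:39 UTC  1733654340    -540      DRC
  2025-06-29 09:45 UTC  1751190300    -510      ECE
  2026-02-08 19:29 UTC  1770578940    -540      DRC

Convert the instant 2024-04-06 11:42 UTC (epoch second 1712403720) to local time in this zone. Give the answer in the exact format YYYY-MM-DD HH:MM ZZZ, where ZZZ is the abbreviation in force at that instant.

Query: 2024-04-06 11:42 UTC
Rule 1/5 (DRC, -09:00): 2024-01-12 01:05 UTC ≤ query < 2024-05-28 13:08 UTC
11·60 + 42 - 540 = 162 min
162 = 0·1440 + 162; 162 = 2·60 + 42 → 02:42, same day
→ 2024-04-06 02:42 DRC

2024-04-06 02:42 DRC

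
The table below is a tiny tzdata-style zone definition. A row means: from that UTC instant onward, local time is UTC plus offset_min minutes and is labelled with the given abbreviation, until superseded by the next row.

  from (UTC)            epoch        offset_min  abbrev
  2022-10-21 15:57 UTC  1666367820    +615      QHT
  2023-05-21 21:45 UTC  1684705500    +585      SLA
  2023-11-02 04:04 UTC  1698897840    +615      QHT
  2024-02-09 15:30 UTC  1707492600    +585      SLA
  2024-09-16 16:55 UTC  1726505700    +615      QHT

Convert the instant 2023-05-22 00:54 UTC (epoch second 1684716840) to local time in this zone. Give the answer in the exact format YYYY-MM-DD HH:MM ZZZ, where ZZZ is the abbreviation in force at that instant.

Query: 2023-05-22 00:54 UTC
Rule 2/5 (SLA, +09:45): 2023-05-21 21:45 UTC ≤ query < 2023-11-02 04:04 UTC
0·60 + 54 + 585 = 639 min
639 = 0·1440 + 639; 639 = 10·60 + 39 → 10:39, same day
→ 2023-05-22 10:39 SLA

2023-05-22 10:39 SLA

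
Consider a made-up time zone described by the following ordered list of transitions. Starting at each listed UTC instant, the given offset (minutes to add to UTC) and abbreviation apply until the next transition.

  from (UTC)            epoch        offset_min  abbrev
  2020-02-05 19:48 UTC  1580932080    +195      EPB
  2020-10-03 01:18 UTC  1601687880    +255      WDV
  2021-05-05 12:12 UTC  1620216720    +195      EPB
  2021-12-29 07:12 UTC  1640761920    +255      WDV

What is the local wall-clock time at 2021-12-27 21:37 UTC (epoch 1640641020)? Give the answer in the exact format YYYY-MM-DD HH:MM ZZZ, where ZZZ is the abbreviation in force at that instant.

Query: 2021-12-27 21:37 UTC
Rule 3/4 (EPB, +03:15): 2021-05-05 12:12 UTC ≤ query < 2021-12-29 07:12 UTC
21·60 + 37 + 195 = 1492 min
1492 = 1·1440 + 52; 52 = 0·60 + 52 → 00:52, 2021-12-27 + 1 day = 2021-12-28
→ 2021-12-28 00:52 EPB

2021-12-28 00:52 EPB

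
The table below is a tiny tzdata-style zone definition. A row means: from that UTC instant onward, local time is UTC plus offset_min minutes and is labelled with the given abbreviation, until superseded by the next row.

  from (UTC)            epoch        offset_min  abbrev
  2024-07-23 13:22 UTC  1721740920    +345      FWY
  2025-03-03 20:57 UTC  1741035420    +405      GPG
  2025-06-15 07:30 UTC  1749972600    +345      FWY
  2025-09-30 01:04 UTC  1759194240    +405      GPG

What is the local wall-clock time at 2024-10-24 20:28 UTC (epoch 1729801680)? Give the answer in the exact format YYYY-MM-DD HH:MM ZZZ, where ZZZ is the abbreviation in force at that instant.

2024-10-25 02:13 FWY

Query: 2024-10-24 20:28 UTC
Rule 1/4 (FWY, +05:45): 2024-07-23 13:22 UTC ≤ query < 2025-03-03 20:57 UTC
20·60 + 28 + 345 = 1573 min
1573 = 1·1440 + 133; 133 = 2·60 + 13 → 02:13, 2024-10-24 + 1 day = 2024-10-25
→ 2024-10-25 02:13 FWY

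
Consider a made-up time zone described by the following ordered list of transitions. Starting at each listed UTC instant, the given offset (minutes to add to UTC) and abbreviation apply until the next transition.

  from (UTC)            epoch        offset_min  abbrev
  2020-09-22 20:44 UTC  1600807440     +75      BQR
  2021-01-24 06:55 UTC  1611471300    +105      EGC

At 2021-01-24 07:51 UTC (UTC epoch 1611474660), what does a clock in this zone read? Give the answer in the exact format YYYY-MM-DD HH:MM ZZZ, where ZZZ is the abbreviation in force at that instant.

2021-01-24 09:36 EGC

Query: 2021-01-24 07:51 UTC
Rule 2/2 (EGC, +01:45): 2021-01-24 06:55 UTC ≤ query < +∞
7·60 + 51 + 105 = 576 min
576 = 0·1440 + 576; 576 = 9·60 + 36 → 09:36, same day
→ 2021-01-24 09:36 EGC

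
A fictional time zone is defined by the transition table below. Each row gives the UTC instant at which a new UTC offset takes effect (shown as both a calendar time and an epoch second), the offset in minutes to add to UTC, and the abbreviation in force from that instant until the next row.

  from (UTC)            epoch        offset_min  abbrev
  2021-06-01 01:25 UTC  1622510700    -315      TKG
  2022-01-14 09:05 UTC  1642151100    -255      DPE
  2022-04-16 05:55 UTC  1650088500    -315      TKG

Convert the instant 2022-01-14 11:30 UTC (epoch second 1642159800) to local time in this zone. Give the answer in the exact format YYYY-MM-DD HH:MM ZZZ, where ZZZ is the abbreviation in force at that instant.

2022-01-14 07:15 DPE

Query: 2022-01-14 11:30 UTC
Rule 2/3 (DPE, -04:15): 2022-01-14 09:05 UTC ≤ query < 2022-04-16 05:55 UTC
11·60 + 30 - 255 = 435 min
435 = 0·1440 + 435; 435 = 7·60 + 15 → 07:15, same day
→ 2022-01-14 07:15 DPE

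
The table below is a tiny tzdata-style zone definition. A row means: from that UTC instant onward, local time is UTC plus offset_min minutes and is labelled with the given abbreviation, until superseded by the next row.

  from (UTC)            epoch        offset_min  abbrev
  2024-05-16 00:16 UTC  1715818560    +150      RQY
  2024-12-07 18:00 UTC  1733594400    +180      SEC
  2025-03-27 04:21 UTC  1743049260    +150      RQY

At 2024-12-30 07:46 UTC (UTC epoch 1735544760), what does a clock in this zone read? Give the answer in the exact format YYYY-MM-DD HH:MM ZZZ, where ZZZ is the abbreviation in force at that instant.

Query: 2024-12-30 07:46 UTC
Rule 2/3 (SEC, +03:00): 2024-12-07 18:00 UTC ≤ query < 2025-03-27 04:21 UTC
7·60 + 46 + 180 = 646 min
646 = 0·1440 + 646; 646 = 10·60 + 46 → 10:46, same day
→ 2024-12-30 10:46 SEC

2024-12-30 10:46 SEC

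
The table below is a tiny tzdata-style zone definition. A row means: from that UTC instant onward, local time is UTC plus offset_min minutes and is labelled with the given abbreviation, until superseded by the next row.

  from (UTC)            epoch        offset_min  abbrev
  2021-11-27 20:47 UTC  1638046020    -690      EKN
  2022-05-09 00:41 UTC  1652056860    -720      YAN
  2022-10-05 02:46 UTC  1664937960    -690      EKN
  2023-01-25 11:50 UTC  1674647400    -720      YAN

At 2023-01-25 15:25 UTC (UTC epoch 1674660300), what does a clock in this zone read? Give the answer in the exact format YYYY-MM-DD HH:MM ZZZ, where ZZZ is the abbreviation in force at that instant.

Query: 2023-01-25 15:25 UTC
Rule 4/4 (YAN, -12:00): 2023-01-25 11:50 UTC ≤ query < +∞
15·60 + 25 - 720 = 205 min
205 = 0·1440 + 205; 205 = 3·60 + 25 → 03:25, same day
→ 2023-01-25 03:25 YAN

2023-01-25 03:25 YAN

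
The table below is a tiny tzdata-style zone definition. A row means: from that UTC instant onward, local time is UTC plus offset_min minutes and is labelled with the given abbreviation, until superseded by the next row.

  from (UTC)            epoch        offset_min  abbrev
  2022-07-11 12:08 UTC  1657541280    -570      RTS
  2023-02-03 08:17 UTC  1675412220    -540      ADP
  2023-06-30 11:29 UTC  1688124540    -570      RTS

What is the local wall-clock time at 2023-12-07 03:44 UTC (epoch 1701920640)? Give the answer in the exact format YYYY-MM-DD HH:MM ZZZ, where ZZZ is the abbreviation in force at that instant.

2023-12-06 18:14 RTS

Query: 2023-12-07 03:44 UTC
Rule 3/3 (RTS, -09:30): 2023-06-30 11:29 UTC ≤ query < +∞
3·60 + 44 - 570 = -346 min
-346 = -1·1440 + 1094; 1094 = 18·60 + 14 → 18:14, 2023-12-07 - 1 day = 2023-12-06
→ 2023-12-06 18:14 RTS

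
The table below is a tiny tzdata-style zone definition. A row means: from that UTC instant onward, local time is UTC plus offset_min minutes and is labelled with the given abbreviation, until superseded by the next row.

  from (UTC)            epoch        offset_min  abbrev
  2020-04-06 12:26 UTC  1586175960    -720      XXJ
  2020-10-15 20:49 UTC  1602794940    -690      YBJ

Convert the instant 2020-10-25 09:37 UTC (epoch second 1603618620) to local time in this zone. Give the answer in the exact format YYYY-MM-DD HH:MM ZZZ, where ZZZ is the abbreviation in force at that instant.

2020-10-24 22:07 YBJ

Query: 2020-10-25 09:37 UTC
Rule 2/2 (YBJ, -11:30): 2020-10-15 20:49 UTC ≤ query < +∞
9·60 + 37 - 690 = -113 min
-113 = -1·1440 + 1327; 1327 = 22·60 + 7 → 22:07, 2020-10-25 - 1 day = 2020-10-24
→ 2020-10-24 22:07 YBJ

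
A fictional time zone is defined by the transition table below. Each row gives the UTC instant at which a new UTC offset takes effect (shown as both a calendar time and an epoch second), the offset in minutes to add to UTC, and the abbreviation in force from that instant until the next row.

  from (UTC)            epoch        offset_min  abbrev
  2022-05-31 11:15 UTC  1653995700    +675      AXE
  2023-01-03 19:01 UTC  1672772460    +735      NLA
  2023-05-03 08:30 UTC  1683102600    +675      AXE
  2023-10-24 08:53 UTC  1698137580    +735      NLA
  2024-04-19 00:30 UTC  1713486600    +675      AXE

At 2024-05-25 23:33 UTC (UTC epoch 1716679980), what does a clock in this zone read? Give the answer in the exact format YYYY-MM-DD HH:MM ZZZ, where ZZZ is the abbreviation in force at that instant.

Query: 2024-05-25 23:33 UTC
Rule 5/5 (AXE, +11:15): 2024-04-19 00:30 UTC ≤ query < +∞
23·60 + 33 + 675 = 2088 min
2088 = 1·1440 + 648; 648 = 10·60 + 48 → 10:48, 2024-05-25 + 1 day = 2024-05-26
→ 2024-05-26 10:48 AXE

2024-05-26 10:48 AXE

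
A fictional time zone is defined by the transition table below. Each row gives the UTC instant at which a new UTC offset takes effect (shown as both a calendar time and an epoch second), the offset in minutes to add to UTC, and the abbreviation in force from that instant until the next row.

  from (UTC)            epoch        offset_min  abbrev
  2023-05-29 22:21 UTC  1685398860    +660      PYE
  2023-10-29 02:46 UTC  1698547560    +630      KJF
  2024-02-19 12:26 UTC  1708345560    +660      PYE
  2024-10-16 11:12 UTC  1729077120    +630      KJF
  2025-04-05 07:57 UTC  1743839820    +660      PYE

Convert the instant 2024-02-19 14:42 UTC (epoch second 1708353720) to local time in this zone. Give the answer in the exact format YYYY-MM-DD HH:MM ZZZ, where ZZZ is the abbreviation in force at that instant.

2024-02-20 01:42 PYE

Query: 2024-02-19 14:42 UTC
Rule 3/5 (PYE, +11:00): 2024-02-19 12:26 UTC ≤ query < 2024-10-16 11:12 UTC
14·60 + 42 + 660 = 1542 min
1542 = 1·1440 + 102; 102 = 1·60 + 42 → 01:42, 2024-02-19 + 1 day = 2024-02-20
→ 2024-02-20 01:42 PYE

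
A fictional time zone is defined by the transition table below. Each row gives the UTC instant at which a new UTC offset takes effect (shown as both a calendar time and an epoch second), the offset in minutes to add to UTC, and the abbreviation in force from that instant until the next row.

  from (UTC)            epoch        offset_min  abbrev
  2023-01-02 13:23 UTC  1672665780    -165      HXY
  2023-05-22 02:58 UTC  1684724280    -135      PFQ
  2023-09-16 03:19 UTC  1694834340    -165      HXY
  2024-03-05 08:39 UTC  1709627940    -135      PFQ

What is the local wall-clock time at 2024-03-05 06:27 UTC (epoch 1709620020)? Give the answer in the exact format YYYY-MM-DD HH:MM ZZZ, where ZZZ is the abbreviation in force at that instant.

Query: 2024-03-05 06:27 UTC
Rule 3/4 (HXY, -02:45): 2023-09-16 03:19 UTC ≤ query < 2024-03-05 08:39 UTC
6·60 + 27 - 165 = 222 min
222 = 0·1440 + 222; 222 = 3·60 + 42 → 03:42, same day
→ 2024-03-05 03:42 HXY

2024-03-05 03:42 HXY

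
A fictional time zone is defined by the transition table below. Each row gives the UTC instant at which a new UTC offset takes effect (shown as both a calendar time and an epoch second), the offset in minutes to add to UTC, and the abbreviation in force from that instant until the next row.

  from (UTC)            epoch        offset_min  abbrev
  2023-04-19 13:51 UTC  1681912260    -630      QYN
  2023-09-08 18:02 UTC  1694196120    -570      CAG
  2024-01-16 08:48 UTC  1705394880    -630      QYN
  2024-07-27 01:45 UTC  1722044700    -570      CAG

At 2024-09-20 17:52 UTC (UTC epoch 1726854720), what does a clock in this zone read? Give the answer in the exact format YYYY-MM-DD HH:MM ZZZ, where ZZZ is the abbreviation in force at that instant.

Query: 2024-09-20 17:52 UTC
Rule 4/4 (CAG, -09:30): 2024-07-27 01:45 UTC ≤ query < +∞
17·60 + 52 - 570 = 502 min
502 = 0·1440 + 502; 502 = 8·60 + 22 → 08:22, same day
→ 2024-09-20 08:22 CAG

2024-09-20 08:22 CAG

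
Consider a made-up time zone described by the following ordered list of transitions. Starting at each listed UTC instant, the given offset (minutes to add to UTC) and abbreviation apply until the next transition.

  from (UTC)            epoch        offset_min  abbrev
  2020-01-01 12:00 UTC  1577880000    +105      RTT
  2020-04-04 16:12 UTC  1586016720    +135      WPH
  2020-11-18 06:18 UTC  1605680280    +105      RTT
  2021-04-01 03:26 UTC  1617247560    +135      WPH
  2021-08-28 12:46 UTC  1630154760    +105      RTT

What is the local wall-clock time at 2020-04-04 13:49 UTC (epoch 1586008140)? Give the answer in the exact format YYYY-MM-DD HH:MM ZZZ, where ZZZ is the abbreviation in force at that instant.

2020-04-04 15:34 RTT

Query: 2020-04-04 13:49 UTC
Rule 1/5 (RTT, +01:45): 2020-01-01 12:00 UTC ≤ query < 2020-04-04 16:12 UTC
13·60 + 49 + 105 = 934 min
934 = 0·1440 + 934; 934 = 15·60 + 34 → 15:34, same day
→ 2020-04-04 15:34 RTT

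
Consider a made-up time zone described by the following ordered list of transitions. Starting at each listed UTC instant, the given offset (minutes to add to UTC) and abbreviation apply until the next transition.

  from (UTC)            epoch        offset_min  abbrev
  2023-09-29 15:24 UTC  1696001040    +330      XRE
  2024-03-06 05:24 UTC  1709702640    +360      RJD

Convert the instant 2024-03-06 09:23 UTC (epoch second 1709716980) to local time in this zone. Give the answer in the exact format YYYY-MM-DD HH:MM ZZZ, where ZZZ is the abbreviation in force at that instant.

2024-03-06 15:23 RJD

Query: 2024-03-06 09:23 UTC
Rule 2/2 (RJD, +06:00): 2024-03-06 05:24 UTC ≤ query < +∞
9·60 + 23 + 360 = 923 min
923 = 0·1440 + 923; 923 = 15·60 + 23 → 15:23, same day
→ 2024-03-06 15:23 RJD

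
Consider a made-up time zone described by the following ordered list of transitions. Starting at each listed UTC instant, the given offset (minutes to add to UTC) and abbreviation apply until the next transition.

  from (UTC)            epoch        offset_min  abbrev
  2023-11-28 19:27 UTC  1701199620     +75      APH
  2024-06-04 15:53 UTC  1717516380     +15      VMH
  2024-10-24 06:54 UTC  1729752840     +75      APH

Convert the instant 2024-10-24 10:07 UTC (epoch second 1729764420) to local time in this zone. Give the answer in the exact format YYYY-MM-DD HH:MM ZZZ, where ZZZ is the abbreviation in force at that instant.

2024-10-24 11:22 APH

Query: 2024-10-24 10:07 UTC
Rule 3/3 (APH, +01:15): 2024-10-24 06:54 UTC ≤ query < +∞
10·60 + 7 + 75 = 682 min
682 = 0·1440 + 682; 682 = 11·60 + 22 → 11:22, same day
→ 2024-10-24 11:22 APH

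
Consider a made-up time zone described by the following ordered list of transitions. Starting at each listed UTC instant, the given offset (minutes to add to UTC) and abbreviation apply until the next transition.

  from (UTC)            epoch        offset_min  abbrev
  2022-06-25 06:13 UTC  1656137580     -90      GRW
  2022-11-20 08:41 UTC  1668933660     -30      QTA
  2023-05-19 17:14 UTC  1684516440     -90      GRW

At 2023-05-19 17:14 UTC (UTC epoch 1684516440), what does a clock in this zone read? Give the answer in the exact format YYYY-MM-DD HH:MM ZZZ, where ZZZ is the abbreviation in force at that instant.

Query: 2023-05-19 17:14 UTC
Rule 3/3 (GRW, -01:30): 2023-05-19 17:14 UTC ≤ query < +∞
17·60 + 14 - 90 = 944 min
944 = 0·1440 + 944; 944 = 15·60 + 44 → 15:44, same day
→ 2023-05-19 15:44 GRW

2023-05-19 15:44 GRW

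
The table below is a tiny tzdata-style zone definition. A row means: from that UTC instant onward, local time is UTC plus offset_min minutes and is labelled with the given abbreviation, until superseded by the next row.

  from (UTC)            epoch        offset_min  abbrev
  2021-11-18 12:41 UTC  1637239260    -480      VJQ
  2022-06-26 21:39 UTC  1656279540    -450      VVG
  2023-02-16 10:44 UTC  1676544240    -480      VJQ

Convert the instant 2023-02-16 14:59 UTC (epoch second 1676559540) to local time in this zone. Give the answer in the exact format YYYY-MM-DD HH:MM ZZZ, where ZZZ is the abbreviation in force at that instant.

Query: 2023-02-16 14:59 UTC
Rule 3/3 (VJQ, -08:00): 2023-02-16 10:44 UTC ≤ query < +∞
14·60 + 59 - 480 = 419 min
419 = 0·1440 + 419; 419 = 6·60 + 59 → 06:59, same day
→ 2023-02-16 06:59 VJQ

2023-02-16 06:59 VJQ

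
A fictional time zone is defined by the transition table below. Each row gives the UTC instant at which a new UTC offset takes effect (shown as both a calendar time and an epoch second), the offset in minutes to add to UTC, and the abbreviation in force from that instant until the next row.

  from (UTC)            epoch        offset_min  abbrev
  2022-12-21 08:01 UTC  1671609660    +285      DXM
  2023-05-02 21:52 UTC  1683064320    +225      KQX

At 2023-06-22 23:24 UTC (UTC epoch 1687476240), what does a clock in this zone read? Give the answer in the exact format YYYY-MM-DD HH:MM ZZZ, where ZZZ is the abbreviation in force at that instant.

Query: 2023-06-22 23:24 UTC
Rule 2/2 (KQX, +03:45): 2023-05-02 21:52 UTC ≤ query < +∞
23·60 + 24 + 225 = 1629 min
1629 = 1·1440 + 189; 189 = 3·60 + 9 → 03:09, 2023-06-22 + 1 day = 2023-06-23
→ 2023-06-23 03:09 KQX

2023-06-23 03:09 KQX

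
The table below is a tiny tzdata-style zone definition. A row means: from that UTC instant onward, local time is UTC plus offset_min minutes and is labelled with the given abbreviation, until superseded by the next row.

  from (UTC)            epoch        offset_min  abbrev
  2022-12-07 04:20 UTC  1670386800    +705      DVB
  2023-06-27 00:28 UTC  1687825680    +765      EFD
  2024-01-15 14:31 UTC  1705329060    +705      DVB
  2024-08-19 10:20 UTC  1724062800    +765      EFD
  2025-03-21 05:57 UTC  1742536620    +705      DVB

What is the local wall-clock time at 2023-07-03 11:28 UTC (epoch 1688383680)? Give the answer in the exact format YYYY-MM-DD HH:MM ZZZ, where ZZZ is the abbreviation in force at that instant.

Query: 2023-07-03 11:28 UTC
Rule 2/5 (EFD, +12:45): 2023-06-27 00:28 UTC ≤ query < 2024-01-15 14:31 UTC
11·60 + 28 + 765 = 1453 min
1453 = 1·1440 + 13; 13 = 0·60 + 13 → 00:13, 2023-07-03 + 1 day = 2023-07-04
→ 2023-07-04 00:13 EFD

2023-07-04 00:13 EFD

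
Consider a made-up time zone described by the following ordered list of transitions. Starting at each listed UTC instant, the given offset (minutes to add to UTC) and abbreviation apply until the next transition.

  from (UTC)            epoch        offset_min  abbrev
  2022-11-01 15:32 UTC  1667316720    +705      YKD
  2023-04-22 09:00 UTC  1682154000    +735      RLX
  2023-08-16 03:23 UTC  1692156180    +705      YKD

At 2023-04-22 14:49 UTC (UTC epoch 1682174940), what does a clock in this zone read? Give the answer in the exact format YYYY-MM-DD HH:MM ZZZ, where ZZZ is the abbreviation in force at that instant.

2023-04-23 03:04 RLX

Query: 2023-04-22 14:49 UTC
Rule 2/3 (RLX, +12:15): 2023-04-22 09:00 UTC ≤ query < 2023-08-16 03:23 UTC
14·60 + 49 + 735 = 1624 min
1624 = 1·1440 + 184; 184 = 3·60 + 4 → 03:04, 2023-04-22 + 1 day = 2023-04-23
→ 2023-04-23 03:04 RLX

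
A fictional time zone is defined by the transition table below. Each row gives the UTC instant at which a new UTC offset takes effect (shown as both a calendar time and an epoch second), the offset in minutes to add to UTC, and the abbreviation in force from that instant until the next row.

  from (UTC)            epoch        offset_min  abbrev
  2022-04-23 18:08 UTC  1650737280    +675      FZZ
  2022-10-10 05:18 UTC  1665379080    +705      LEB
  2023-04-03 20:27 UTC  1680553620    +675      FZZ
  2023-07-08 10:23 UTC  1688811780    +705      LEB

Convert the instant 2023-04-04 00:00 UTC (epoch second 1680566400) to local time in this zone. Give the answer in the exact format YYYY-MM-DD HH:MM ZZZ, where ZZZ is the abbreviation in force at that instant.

Query: 2023-04-04 00:00 UTC
Rule 3/4 (FZZ, +11:15): 2023-04-03 20:27 UTC ≤ query < 2023-07-08 10:23 UTC
0·60 + 0 + 675 = 675 min
675 = 0·1440 + 675; 675 = 11·60 + 15 → 11:15, same day
→ 2023-04-04 11:15 FZZ

2023-04-04 11:15 FZZ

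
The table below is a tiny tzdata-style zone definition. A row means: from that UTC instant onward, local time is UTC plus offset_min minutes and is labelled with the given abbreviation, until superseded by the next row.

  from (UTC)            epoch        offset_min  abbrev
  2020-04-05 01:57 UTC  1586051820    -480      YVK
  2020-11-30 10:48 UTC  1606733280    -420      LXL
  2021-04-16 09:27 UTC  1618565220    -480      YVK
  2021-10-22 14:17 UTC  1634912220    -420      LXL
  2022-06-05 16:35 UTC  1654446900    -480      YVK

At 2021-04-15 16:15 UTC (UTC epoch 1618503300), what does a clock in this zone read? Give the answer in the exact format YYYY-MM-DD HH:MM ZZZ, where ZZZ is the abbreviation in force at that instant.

Query: 2021-04-15 16:15 UTC
Rule 2/5 (LXL, -07:00): 2020-11-30 10:48 UTC ≤ query < 2021-04-16 09:27 UTC
16·60 + 15 - 420 = 555 min
555 = 0·1440 + 555; 555 = 9·60 + 15 → 09:15, same day
→ 2021-04-15 09:15 LXL

2021-04-15 09:15 LXL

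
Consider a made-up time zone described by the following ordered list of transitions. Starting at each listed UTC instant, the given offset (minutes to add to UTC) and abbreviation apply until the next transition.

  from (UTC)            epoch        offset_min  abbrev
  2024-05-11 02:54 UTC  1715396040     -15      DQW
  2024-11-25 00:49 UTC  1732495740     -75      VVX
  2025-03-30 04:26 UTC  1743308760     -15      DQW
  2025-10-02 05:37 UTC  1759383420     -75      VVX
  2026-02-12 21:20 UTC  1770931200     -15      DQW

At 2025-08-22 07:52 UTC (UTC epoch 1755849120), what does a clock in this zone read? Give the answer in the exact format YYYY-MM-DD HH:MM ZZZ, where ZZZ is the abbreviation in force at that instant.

2025-08-22 07:37 DQW

Query: 2025-08-22 07:52 UTC
Rule 3/5 (DQW, -00:15): 2025-03-30 04:26 UTC ≤ query < 2025-10-02 05:37 UTC
7·60 + 52 - 15 = 457 min
457 = 0·1440 + 457; 457 = 7·60 + 37 → 07:37, same day
→ 2025-08-22 07:37 DQW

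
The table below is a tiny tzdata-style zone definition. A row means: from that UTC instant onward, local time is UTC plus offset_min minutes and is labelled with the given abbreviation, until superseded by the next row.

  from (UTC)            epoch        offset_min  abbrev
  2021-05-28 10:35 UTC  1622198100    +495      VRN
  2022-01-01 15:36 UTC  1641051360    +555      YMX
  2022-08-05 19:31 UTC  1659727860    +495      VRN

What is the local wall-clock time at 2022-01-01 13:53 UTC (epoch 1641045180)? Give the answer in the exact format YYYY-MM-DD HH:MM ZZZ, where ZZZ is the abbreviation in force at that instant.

Query: 2022-01-01 13:53 UTC
Rule 1/3 (VRN, +08:15): 2021-05-28 10:35 UTC ≤ query < 2022-01-01 15:36 UTC
13·60 + 53 + 495 = 1328 min
1328 = 0·1440 + 1328; 1328 = 22·60 + 8 → 22:08, same day
→ 2022-01-01 22:08 VRN

2022-01-01 22:08 VRN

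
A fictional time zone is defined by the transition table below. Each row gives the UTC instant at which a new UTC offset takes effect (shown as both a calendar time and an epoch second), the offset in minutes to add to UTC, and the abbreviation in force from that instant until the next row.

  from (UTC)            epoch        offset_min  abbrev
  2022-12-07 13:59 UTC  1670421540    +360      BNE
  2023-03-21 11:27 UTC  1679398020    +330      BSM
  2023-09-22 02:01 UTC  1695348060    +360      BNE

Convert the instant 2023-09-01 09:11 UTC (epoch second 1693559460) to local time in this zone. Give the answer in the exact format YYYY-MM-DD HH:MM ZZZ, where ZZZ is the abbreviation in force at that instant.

Query: 2023-09-01 09:11 UTC
Rule 2/3 (BSM, +05:30): 2023-03-21 11:27 UTC ≤ query < 2023-09-22 02:01 UTC
9·60 + 11 + 330 = 881 min
881 = 0·1440 + 881; 881 = 14·60 + 41 → 14:41, same day
→ 2023-09-01 14:41 BSM

2023-09-01 14:41 BSM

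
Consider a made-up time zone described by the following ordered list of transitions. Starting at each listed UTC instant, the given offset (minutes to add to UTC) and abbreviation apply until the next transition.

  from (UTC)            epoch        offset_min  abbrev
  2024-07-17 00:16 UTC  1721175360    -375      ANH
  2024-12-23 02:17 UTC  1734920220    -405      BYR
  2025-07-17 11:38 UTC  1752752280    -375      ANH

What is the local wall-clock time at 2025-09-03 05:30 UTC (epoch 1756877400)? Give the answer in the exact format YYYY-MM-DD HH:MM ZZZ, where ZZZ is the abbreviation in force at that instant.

Query: 2025-09-03 05:30 UTC
Rule 3/3 (ANH, -06:15): 2025-07-17 11:38 UTC ≤ query < +∞
5·60 + 30 - 375 = -45 min
-45 = -1·1440 + 1395; 1395 = 23·60 + 15 → 23:15, 2025-09-03 - 1 day = 2025-09-02
→ 2025-09-02 23:15 ANH

2025-09-02 23:15 ANH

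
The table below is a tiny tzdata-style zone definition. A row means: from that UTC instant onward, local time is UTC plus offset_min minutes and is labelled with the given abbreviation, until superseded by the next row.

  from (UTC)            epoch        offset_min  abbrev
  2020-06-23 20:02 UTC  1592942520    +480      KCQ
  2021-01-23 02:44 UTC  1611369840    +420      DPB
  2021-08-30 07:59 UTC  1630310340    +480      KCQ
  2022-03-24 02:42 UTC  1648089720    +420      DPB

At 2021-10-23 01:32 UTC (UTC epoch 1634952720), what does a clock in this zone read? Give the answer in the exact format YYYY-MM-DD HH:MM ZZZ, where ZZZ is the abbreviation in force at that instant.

2021-10-23 09:32 KCQ

Query: 2021-10-23 01:32 UTC
Rule 3/4 (KCQ, +08:00): 2021-08-30 07:59 UTC ≤ query < 2022-03-24 02:42 UTC
1·60 + 32 + 480 = 572 min
572 = 0·1440 + 572; 572 = 9·60 + 32 → 09:32, same day
→ 2021-10-23 09:32 KCQ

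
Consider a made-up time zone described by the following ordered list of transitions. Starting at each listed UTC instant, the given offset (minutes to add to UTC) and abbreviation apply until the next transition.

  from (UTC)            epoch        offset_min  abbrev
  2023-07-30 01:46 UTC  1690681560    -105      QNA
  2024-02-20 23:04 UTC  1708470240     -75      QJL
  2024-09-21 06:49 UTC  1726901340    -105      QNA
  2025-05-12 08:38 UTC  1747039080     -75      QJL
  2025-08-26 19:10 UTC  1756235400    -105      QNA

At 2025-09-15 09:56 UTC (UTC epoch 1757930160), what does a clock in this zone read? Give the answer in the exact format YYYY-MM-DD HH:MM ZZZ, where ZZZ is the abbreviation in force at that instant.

Query: 2025-09-15 09:56 UTC
Rule 5/5 (QNA, -01:45): 2025-08-26 19:10 UTC ≤ query < +∞
9·60 + 56 - 105 = 491 min
491 = 0·1440 + 491; 491 = 8·60 + 11 → 08:11, same day
→ 2025-09-15 08:11 QNA

2025-09-15 08:11 QNA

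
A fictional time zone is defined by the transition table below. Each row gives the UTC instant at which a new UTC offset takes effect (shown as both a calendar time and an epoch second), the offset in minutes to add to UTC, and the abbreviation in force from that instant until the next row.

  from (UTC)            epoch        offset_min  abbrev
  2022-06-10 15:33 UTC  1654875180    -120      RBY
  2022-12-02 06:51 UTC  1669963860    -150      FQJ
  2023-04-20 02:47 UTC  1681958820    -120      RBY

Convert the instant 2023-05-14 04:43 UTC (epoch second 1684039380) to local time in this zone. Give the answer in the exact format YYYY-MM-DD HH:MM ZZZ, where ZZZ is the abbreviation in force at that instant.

Query: 2023-05-14 04:43 UTC
Rule 3/3 (RBY, -02:00): 2023-04-20 02:47 UTC ≤ query < +∞
4·60 + 43 - 120 = 163 min
163 = 0·1440 + 163; 163 = 2·60 + 43 → 02:43, same day
→ 2023-05-14 02:43 RBY

2023-05-14 02:43 RBY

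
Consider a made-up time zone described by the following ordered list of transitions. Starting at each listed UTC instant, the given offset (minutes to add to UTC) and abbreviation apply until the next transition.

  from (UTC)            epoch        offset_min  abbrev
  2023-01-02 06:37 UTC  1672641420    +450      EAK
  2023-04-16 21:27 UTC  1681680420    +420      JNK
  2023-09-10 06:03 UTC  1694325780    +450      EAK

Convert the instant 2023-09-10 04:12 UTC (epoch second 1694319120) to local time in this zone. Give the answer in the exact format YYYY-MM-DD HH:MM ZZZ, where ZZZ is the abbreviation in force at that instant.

2023-09-10 11:12 JNK

Query: 2023-09-10 04:12 UTC
Rule 2/3 (JNK, +07:00): 2023-04-16 21:27 UTC ≤ query < 2023-09-10 06:03 UTC
4·60 + 12 + 420 = 672 min
672 = 0·1440 + 672; 672 = 11·60 + 12 → 11:12, same day
→ 2023-09-10 11:12 JNK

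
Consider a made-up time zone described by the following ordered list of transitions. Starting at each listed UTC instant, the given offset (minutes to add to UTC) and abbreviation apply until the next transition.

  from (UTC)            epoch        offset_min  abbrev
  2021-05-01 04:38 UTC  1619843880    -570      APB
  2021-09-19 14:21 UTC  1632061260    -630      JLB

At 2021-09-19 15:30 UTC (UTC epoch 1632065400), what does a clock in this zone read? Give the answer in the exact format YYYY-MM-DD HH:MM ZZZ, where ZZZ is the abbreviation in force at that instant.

Query: 2021-09-19 15:30 UTC
Rule 2/2 (JLB, -10:30): 2021-09-19 14:21 UTC ≤ query < +∞
15·60 + 30 - 630 = 300 min
300 = 0·1440 + 300; 300 = 5·60 + 0 → 05:00, same day
→ 2021-09-19 05:00 JLB

2021-09-19 05:00 JLB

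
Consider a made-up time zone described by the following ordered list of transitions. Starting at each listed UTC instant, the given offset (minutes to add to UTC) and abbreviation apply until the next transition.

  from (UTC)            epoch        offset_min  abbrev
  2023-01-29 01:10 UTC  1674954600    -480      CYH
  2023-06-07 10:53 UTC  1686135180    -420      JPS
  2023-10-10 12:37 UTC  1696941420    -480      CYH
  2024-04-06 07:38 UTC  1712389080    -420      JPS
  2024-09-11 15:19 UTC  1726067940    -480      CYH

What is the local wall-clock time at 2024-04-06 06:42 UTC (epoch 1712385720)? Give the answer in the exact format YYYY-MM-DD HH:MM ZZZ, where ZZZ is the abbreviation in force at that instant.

2024-04-05 22:42 CYH

Query: 2024-04-06 06:42 UTC
Rule 3/5 (CYH, -08:00): 2023-10-10 12:37 UTC ≤ query < 2024-04-06 07:38 UTC
6·60 + 42 - 480 = -78 min
-78 = -1·1440 + 1362; 1362 = 22·60 + 42 → 22:42, 2024-04-06 - 1 day = 2024-04-05
→ 2024-04-05 22:42 CYH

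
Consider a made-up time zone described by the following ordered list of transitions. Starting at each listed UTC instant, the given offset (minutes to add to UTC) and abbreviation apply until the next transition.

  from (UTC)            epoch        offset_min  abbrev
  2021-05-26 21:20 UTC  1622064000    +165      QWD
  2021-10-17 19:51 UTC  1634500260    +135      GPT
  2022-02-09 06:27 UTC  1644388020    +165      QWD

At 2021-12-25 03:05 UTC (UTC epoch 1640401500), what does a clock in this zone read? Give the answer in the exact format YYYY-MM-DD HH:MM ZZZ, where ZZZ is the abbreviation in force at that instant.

2021-12-25 05:20 GPT

Query: 2021-12-25 03:05 UTC
Rule 2/3 (GPT, +02:15): 2021-10-17 19:51 UTC ≤ query < 2022-02-09 06:27 UTC
3·60 + 5 + 135 = 320 min
320 = 0·1440 + 320; 320 = 5·60 + 20 → 05:20, same day
→ 2021-12-25 05:20 GPT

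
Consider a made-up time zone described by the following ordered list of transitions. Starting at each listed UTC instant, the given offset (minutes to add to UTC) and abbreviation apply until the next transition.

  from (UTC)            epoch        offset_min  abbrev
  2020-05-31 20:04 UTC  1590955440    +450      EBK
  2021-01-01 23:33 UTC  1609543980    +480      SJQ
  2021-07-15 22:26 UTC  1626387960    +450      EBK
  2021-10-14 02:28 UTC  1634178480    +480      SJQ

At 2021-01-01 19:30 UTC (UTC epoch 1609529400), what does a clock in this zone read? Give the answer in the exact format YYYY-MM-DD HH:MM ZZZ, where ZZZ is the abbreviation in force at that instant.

Query: 2021-01-01 19:30 UTC
Rule 1/4 (EBK, +07:30): 2020-05-31 20:04 UTC ≤ query < 2021-01-01 23:33 UTC
19·60 + 30 + 450 = 1620 min
1620 = 1·1440 + 180; 180 = 3·60 + 0 → 03:00, 2021-01-01 + 1 day = 2021-01-02
→ 2021-01-02 03:00 EBK

2021-01-02 03:00 EBK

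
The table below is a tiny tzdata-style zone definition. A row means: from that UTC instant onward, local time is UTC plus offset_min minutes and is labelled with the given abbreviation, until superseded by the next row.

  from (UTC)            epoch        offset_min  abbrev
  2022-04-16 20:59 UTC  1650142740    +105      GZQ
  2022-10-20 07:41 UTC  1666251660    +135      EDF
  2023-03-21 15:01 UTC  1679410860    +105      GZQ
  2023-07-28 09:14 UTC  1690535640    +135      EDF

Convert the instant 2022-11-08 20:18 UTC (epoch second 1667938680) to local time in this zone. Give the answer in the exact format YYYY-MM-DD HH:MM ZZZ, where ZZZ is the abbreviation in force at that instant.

Query: 2022-11-08 20:18 UTC
Rule 2/4 (EDF, +02:15): 2022-10-20 07:41 UTC ≤ query < 2023-03-21 15:01 UTC
20·60 + 18 + 135 = 1353 min
1353 = 0·1440 + 1353; 1353 = 22·60 + 33 → 22:33, same day
→ 2022-11-08 22:33 EDF

2022-11-08 22:33 EDF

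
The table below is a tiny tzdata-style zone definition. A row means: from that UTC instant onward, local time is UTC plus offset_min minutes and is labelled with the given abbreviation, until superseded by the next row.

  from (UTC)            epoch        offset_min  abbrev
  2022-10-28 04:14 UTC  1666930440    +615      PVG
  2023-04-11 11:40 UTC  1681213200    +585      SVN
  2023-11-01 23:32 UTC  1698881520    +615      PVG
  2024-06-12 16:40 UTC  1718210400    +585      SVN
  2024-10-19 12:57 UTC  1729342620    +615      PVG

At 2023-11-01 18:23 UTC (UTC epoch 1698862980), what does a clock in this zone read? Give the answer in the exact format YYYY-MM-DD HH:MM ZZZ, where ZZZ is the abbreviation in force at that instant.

2023-11-02 04:08 SVN

Query: 2023-11-01 18:23 UTC
Rule 2/5 (SVN, +09:45): 2023-04-11 11:40 UTC ≤ query < 2023-11-01 23:32 UTC
18·60 + 23 + 585 = 1688 min
1688 = 1·1440 + 248; 248 = 4·60 + 8 → 04:08, 2023-11-01 + 1 day = 2023-11-02
→ 2023-11-02 04:08 SVN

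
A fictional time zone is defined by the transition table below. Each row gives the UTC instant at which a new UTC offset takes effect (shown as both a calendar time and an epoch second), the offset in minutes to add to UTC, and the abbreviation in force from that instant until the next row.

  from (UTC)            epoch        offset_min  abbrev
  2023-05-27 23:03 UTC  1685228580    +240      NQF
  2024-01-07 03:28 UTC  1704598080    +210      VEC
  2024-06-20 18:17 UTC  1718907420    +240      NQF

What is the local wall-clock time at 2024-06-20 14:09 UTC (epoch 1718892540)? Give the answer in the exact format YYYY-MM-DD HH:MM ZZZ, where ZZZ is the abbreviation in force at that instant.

2024-06-20 17:39 VEC

Query: 2024-06-20 14:09 UTC
Rule 2/3 (VEC, +03:30): 2024-01-07 03:28 UTC ≤ query < 2024-06-20 18:17 UTC
14·60 + 9 + 210 = 1059 min
1059 = 0·1440 + 1059; 1059 = 17·60 + 39 → 17:39, same day
→ 2024-06-20 17:39 VEC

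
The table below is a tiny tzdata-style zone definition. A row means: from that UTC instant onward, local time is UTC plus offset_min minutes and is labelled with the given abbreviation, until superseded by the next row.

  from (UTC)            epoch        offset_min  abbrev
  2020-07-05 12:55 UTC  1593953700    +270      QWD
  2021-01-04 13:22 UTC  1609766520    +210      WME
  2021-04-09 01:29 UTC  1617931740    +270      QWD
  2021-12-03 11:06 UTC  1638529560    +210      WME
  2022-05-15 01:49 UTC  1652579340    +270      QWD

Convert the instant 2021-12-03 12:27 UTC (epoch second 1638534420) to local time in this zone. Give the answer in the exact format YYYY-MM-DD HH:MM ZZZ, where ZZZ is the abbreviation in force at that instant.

Query: 2021-12-03 12:27 UTC
Rule 4/5 (WME, +03:30): 2021-12-03 11:06 UTC ≤ query < 2022-05-15 01:49 UTC
12·60 + 27 + 210 = 957 min
957 = 0·1440 + 957; 957 = 15·60 + 57 → 15:57, same day
→ 2021-12-03 15:57 WME

2021-12-03 15:57 WME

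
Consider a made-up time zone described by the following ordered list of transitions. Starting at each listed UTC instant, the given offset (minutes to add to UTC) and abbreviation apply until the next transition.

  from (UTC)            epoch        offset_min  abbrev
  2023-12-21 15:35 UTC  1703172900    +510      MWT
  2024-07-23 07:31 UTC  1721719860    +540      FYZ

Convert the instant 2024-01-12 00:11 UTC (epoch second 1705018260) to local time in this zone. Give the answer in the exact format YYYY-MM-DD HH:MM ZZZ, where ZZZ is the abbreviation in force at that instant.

Query: 2024-01-12 00:11 UTC
Rule 1/2 (MWT, +08:30): 2023-12-21 15:35 UTC ≤ query < 2024-07-23 07:31 UTC
0·60 + 11 + 510 = 521 min
521 = 0·1440 + 521; 521 = 8·60 + 41 → 08:41, same day
→ 2024-01-12 08:41 MWT

2024-01-12 08:41 MWT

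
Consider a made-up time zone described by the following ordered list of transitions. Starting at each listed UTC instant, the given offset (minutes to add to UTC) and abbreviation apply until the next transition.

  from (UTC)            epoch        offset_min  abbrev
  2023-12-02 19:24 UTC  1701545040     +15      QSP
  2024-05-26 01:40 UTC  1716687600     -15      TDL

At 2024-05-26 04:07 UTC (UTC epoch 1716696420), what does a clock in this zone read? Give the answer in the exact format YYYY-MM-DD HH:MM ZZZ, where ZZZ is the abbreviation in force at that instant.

Query: 2024-05-26 04:07 UTC
Rule 2/2 (TDL, -00:15): 2024-05-26 01:40 UTC ≤ query < +∞
4·60 + 7 - 15 = 232 min
232 = 0·1440 + 232; 232 = 3·60 + 52 → 03:52, same day
→ 2024-05-26 03:52 TDL

2024-05-26 03:52 TDL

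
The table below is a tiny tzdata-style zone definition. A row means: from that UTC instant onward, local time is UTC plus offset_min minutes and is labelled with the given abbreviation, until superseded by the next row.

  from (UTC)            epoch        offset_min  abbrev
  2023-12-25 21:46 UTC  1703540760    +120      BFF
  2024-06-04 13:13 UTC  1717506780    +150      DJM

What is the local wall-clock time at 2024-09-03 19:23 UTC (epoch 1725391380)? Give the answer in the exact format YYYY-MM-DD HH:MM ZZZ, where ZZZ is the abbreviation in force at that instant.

Query: 2024-09-03 19:23 UTC
Rule 2/2 (DJM, +02:30): 2024-06-04 13:13 UTC ≤ query < +∞
19·60 + 23 + 150 = 1313 min
1313 = 0·1440 + 1313; 1313 = 21·60 + 53 → 21:53, same day
→ 2024-09-03 21:53 DJM

2024-09-03 21:53 DJM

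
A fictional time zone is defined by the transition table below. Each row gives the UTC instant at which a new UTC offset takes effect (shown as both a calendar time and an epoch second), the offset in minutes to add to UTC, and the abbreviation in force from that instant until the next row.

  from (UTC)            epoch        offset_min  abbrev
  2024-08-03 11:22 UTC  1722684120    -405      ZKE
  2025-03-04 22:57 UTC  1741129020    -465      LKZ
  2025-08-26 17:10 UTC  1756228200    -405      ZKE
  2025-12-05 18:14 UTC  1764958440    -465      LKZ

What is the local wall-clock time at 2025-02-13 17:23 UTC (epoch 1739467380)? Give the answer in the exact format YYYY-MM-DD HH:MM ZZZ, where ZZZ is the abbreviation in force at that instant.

Query: 2025-02-13 17:23 UTC
Rule 1/4 (ZKE, -06:45): 2024-08-03 11:22 UTC ≤ query < 2025-03-04 22:57 UTC
17·60 + 23 - 405 = 638 min
638 = 0·1440 + 638; 638 = 10·60 + 38 → 10:38, same day
→ 2025-02-13 10:38 ZKE

2025-02-13 10:38 ZKE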